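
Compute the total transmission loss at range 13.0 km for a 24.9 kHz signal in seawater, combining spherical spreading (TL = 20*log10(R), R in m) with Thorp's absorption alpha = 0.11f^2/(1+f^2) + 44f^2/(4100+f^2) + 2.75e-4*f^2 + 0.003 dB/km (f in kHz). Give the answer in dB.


161.1 dB


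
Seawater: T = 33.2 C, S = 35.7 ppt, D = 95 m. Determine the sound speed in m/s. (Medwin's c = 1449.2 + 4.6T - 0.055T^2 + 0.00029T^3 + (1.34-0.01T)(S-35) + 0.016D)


c = 1449.2 + 4.6*33.2 - 0.055*33.2^2 + 0.00029*33.2^3 + (1.34 - 0.01*33.2)*(35.7 - 35) + 0.016*95 = 1554.13

1554.13 m/s


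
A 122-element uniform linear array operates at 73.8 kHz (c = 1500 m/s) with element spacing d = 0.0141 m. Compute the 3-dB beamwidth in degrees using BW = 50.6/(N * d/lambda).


Step 1: lambda = 1500/73800 = 0.02033 m
Step 2: d/lambda = 0.0141/0.02033 = 0.6936
Step 3: BW = 50.6/(N * d/lambda) = 50.6/(122 * 0.6936) = 0.6

0.6 deg


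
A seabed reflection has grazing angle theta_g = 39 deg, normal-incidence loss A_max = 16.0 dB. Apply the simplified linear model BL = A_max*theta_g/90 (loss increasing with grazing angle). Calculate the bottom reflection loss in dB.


BL = A_max * theta_g / 90 = 16.0 * 39 / 90 = 6.93

6.93 dB


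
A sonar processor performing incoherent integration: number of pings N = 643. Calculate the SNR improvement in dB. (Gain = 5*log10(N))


Gain = 5*log10(643) = 14.04

14.04 dB


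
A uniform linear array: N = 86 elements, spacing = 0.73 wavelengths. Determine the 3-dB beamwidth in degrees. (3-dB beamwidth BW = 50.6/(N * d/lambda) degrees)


0.81 deg


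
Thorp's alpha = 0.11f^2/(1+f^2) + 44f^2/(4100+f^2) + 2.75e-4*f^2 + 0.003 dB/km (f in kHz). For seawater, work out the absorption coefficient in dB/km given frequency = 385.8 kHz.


f^2 = 148841.64
alpha = 0.11*148841.64/(1+148841.64) + 44*148841.64/(4100+148841.64) + 2.75e-4*148841.64 + 0.003 = 83.865

83.865 dB/km


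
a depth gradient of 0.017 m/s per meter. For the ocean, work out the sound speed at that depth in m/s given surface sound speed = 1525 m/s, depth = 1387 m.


c = 1525 + 0.017 * 1387 = 1548.579

1548.579 m/s


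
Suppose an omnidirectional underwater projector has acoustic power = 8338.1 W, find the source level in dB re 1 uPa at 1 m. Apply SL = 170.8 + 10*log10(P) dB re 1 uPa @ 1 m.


SL = 170.8 + 10*log10(8338.1) = 170.8 + 39.21 = 210.01

210.01 dB


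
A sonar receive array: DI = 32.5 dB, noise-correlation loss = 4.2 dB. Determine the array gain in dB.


28.3 dB


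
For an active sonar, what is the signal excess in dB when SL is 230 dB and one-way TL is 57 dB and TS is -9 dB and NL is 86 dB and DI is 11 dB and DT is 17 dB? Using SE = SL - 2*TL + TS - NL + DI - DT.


15 dB


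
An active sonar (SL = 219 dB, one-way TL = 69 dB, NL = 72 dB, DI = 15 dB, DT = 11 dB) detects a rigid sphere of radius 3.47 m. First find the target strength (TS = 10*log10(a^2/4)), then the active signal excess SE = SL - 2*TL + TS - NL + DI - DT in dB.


Step 1: TS = 10*log10(3.47^2/4) = 4.79 dB
Step 2: SE = SL - 2*TL + TS - NL + DI - DT = 219 - 2*69 + (4.79) - 72 + 15 - 11 = 17.79

17.79 dB


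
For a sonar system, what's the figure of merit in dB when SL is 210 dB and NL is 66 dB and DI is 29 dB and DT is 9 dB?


164 dB


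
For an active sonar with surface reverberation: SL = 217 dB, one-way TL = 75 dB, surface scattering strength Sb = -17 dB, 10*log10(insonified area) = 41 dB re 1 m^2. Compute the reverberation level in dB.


91 dB


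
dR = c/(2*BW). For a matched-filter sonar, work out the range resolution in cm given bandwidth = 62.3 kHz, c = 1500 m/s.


dR = c/(2*BW) = 1500 / (2 * 62.3e3) = 0.012 m = 1.2 cm

1.2 cm


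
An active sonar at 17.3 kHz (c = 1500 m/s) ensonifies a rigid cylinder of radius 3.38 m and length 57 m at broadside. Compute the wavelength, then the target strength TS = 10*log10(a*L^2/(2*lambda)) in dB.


Step 1: lambda = c/f = 1500/17300 = 0.08671 m
Step 2: TS = 10*log10(a*L^2/(2*lambda)) = 10*log10(3.38*57^2/(2*0.08671)) = 48.02

48.02 dB


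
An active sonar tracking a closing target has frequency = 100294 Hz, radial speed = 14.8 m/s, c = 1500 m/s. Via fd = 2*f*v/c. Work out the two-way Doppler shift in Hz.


1979.13 Hz


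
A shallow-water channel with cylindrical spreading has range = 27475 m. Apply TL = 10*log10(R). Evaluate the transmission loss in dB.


TL = 10*log10(27475) = 44.39

44.39 dB


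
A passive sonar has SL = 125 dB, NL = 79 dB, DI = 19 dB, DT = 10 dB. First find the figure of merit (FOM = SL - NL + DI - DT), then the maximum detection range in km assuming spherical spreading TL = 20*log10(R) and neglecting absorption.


Step 1: FOM = SL - NL + DI - DT = 125 - 79 + 19 - 10 = 55 dB
Step 2: at max range FOM = TL = 20*log10(R), so R = 10^(55/20) = 562.34 m = 0.56 km

0.56 km


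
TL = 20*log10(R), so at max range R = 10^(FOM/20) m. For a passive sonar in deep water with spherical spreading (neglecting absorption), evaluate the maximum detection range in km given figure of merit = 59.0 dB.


At max range FOM = TL, so 20*log10(R) = 59.0
R = 10^(59.0/20) = 891.25 m = 0.89 km

0.89 km


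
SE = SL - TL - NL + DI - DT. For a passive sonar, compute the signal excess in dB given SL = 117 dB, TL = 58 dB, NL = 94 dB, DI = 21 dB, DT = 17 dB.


SE = SL - TL - NL + DI - DT = 117 - 58 - 94 + 21 - 17 = -31

-31 dB


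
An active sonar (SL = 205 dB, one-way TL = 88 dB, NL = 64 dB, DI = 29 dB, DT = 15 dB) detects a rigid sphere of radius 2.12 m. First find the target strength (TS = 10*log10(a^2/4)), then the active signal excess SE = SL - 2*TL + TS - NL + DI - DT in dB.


Step 1: TS = 10*log10(2.12^2/4) = 0.51 dB
Step 2: SE = SL - 2*TL + TS - NL + DI - DT = 205 - 2*88 + (0.51) - 64 + 29 - 15 = -20.49

-20.49 dB


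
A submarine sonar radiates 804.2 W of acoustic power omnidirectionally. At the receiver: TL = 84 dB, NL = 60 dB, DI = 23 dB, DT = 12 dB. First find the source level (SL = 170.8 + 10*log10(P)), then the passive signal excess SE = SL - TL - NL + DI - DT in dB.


Step 1: SL = 170.8 + 10*log10(804.2) = 199.85 dB
Step 2: SE = SL - TL - NL + DI - DT = 199.85 - 84 - 60 + 23 - 12 = 66.85

66.85 dB


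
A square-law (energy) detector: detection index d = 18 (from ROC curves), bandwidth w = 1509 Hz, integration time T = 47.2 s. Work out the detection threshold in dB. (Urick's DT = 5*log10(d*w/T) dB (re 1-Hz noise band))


DT = 5*log10(d*w/T) = 5*log10(18 * 1509 / 47.2) = 5*log10(575.47) = 13.8

13.8 dB


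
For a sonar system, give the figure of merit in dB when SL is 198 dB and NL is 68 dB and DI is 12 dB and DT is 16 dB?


FOM = SL - NL + DI - DT = 198 - 68 + 12 - 16 = 126

126 dB


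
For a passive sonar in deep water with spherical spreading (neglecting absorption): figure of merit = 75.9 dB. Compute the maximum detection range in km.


6.24 km


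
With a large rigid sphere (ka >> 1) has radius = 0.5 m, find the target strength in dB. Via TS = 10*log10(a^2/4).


TS = 10*log10(0.5^2 / 4) = 10*log10(0.0625) = -12.04

-12.04 dB


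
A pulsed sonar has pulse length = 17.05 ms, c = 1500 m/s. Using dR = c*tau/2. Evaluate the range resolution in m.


12.7875 m


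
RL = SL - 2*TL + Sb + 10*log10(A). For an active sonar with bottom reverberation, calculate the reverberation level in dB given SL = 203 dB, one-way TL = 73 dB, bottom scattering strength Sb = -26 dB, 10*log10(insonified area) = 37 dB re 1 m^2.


68 dB


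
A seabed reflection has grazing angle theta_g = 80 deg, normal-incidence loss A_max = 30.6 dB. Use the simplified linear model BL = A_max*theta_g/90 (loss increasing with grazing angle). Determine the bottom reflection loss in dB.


BL = A_max * theta_g / 90 = 30.6 * 80 / 90 = 27.2

27.2 dB


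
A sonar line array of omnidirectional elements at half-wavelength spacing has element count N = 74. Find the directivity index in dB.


DI = 10*log10(74) = 18.69

18.69 dB


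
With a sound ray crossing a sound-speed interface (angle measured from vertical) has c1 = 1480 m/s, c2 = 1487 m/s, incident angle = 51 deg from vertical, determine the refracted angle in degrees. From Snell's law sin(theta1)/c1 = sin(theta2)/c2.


sin(theta2) = (c2/c1)*sin(theta1) = (1487/1480)*sin(51 deg) = 0.78082
theta2 = arcsin(0.78082) = 51.34

51.34 deg


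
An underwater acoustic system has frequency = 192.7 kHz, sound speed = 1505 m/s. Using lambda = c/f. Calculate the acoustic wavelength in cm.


lambda = c/f = 1505 / 192700 = 0.0078 m = 0.78 cm

0.78 cm


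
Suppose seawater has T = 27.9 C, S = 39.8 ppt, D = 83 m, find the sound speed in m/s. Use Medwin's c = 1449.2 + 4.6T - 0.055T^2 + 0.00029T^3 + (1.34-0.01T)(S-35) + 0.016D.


c = 1449.2 + 4.6*27.9 - 0.055*27.9^2 + 0.00029*27.9^3 + (1.34 - 0.01*27.9)*(39.8 - 35) + 0.016*83 = 1547.45

1547.45 m/s


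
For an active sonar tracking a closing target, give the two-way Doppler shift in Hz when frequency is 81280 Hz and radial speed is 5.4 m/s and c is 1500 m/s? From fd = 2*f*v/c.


fd = 2*f*v/c = 2 * 81280 * 5.4 / 1500 = 585.22

585.22 Hz


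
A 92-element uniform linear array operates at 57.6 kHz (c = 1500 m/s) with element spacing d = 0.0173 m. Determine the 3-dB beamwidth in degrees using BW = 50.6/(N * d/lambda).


Step 1: lambda = 1500/57600 = 0.02604 m
Step 2: d/lambda = 0.0173/0.02604 = 0.6644
Step 3: BW = 50.6/(N * d/lambda) = 50.6/(92 * 0.6644) = 0.83

0.83 deg


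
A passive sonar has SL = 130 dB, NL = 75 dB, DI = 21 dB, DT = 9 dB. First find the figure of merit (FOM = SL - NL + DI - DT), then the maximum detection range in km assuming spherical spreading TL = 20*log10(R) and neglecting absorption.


Step 1: FOM = SL - NL + DI - DT = 130 - 75 + 21 - 9 = 67 dB
Step 2: at max range FOM = TL = 20*log10(R), so R = 10^(67/20) = 2238.72 m = 2.24 km

2.24 km


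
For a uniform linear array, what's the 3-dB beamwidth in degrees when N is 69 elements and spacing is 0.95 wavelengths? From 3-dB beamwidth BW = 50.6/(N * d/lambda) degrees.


BW = 50.6 / (69 * 0.95) = 50.6 / 65.55 = 0.77

0.77 deg


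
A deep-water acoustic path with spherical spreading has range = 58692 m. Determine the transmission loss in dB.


95.37 dB


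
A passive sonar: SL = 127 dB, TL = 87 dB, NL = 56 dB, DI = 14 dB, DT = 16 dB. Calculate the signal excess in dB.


SE = SL - TL - NL + DI - DT = 127 - 87 - 56 + 14 - 16 = -18

-18 dB


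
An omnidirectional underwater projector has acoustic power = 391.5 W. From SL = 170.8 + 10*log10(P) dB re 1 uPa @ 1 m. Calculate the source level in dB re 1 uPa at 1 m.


SL = 170.8 + 10*log10(391.5) = 170.8 + 25.93 = 196.73

196.73 dB


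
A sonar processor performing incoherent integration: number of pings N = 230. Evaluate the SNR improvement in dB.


11.81 dB


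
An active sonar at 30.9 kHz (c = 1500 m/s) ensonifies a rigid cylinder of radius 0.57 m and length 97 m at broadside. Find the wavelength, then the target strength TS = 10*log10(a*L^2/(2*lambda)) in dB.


Step 1: lambda = c/f = 1500/30900 = 0.04854 m
Step 2: TS = 10*log10(a*L^2/(2*lambda)) = 10*log10(0.57*97^2/(2*0.04854)) = 47.42

47.42 dB


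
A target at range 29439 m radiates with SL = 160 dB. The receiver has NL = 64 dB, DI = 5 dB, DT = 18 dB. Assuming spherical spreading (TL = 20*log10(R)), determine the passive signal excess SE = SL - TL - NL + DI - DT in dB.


Step 1: TL = 20*log10(29439) = 89.38 dB
Step 2: SE = 160 - 89.38 - 64 + 5 - 18 = -6.38

-6.38 dB


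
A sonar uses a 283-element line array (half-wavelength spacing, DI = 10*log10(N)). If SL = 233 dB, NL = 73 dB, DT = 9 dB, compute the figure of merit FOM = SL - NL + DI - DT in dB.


Step 1: DI = 10*log10(283) = 24.52 dB
Step 2: FOM = SL - NL + DI - DT = 233 - 73 + 24.52 - 9 = 175.52

175.52 dB


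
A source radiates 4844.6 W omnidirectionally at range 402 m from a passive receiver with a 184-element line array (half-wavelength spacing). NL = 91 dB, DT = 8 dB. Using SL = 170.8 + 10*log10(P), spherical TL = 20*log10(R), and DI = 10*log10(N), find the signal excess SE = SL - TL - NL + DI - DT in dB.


79.22 dB


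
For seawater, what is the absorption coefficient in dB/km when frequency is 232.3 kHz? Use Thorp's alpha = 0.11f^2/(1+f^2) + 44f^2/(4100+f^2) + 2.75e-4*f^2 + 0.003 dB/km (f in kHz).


55.846 dB/km


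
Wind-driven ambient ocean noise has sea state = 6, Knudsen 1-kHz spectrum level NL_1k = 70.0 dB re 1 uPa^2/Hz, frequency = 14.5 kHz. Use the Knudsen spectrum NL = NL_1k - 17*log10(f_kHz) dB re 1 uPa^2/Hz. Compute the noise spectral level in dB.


50.26 dB


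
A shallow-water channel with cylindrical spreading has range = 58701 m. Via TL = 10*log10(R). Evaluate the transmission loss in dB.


TL = 10*log10(58701) = 47.69

47.69 dB


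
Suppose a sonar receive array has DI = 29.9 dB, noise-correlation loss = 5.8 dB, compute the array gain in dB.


AG = DI - L_corr = 29.9 - 5.8 = 24.1

24.1 dB


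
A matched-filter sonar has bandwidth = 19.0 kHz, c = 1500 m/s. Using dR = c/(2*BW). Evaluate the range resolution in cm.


3.95 cm


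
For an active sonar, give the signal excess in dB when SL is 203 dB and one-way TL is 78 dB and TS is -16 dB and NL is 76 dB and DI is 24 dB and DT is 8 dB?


-29 dB


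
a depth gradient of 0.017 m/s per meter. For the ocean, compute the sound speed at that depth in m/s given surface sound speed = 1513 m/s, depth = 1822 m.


c = 1513 + 0.017 * 1822 = 1543.974

1543.974 m/s


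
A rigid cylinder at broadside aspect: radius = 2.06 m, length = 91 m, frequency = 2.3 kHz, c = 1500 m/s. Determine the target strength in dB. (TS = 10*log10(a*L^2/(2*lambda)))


lambda = 1500/2300 = 0.65217 m
TS = 10*log10(2.06*91^2/(2*0.65217)) = 41.17

41.17 dB


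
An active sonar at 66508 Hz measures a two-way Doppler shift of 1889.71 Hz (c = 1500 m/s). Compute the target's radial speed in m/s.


From fd = 2*f*v/c, v = c*fd/(2*f) = 1500 * 1889.71 / (2*66508) = 21.31

21.31 m/s


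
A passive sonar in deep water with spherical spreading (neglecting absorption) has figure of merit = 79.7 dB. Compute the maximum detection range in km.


At max range FOM = TL, so 20*log10(R) = 79.7
R = 10^(79.7/20) = 9660.51 m = 9.66 km

9.66 km


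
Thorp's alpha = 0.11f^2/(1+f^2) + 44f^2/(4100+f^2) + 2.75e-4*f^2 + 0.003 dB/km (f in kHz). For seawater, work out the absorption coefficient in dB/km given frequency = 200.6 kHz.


51.111 dB/km


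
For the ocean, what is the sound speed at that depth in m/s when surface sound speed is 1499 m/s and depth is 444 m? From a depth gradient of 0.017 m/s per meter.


c = 1499 + 0.017 * 444 = 1506.548

1506.548 m/s


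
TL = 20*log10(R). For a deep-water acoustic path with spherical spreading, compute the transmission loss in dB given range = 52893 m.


94.47 dB


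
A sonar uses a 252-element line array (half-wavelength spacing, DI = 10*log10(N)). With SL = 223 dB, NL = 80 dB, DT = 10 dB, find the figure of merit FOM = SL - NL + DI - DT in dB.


Step 1: DI = 10*log10(252) = 24.01 dB
Step 2: FOM = SL - NL + DI - DT = 223 - 80 + 24.01 - 10 = 157.01

157.01 dB


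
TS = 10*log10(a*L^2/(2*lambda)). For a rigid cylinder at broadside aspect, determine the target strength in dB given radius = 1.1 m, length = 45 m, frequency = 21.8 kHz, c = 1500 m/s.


42.09 dB


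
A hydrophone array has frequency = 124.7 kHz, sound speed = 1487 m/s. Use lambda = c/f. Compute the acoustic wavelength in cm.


1.19 cm


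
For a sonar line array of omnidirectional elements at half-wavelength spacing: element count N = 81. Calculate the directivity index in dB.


DI = 10*log10(81) = 19.08

19.08 dB


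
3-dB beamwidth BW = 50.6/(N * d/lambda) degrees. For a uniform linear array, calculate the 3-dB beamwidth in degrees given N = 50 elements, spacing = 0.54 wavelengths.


1.87 deg


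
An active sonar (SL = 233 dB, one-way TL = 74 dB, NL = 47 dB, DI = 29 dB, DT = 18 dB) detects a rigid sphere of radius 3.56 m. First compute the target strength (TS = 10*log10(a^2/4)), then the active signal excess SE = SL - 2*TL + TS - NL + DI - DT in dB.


Step 1: TS = 10*log10(3.56^2/4) = 5.01 dB
Step 2: SE = SL - 2*TL + TS - NL + DI - DT = 233 - 2*74 + (5.01) - 47 + 29 - 18 = 54.01

54.01 dB


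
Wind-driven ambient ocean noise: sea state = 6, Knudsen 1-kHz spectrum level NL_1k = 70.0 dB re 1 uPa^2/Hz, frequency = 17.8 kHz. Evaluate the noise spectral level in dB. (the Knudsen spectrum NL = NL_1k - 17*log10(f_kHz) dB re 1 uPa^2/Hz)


NL = NL_1k - 17*log10(f_kHz) = 70.0 - 17*log10(17.8) = 70.0 - (21.26) = 48.74

48.74 dB


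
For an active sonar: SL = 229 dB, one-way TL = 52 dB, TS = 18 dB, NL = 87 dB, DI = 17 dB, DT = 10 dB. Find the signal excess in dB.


63 dB


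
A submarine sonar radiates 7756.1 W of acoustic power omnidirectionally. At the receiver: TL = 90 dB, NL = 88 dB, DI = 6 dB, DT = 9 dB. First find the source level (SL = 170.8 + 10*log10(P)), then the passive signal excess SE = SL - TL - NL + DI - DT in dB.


Step 1: SL = 170.8 + 10*log10(7756.1) = 209.7 dB
Step 2: SE = SL - TL - NL + DI - DT = 209.7 - 90 - 88 + 6 - 9 = 28.7

28.7 dB


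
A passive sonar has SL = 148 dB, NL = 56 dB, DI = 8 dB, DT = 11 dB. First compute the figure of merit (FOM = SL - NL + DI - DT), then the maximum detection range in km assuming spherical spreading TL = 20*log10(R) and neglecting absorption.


Step 1: FOM = SL - NL + DI - DT = 148 - 56 + 8 - 11 = 89 dB
Step 2: at max range FOM = TL = 20*log10(R), so R = 10^(89/20) = 28183.83 m = 28.18 km

28.18 km


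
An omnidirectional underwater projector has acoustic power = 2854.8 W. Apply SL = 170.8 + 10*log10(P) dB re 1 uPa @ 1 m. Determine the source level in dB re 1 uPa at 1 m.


SL = 170.8 + 10*log10(2854.8) = 170.8 + 34.56 = 205.36

205.36 dB


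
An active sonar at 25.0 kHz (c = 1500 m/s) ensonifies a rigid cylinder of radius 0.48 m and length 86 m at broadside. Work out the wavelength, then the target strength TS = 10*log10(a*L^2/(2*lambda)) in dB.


Step 1: lambda = c/f = 1500/25000 = 0.06 m
Step 2: TS = 10*log10(a*L^2/(2*lambda)) = 10*log10(0.48*86^2/(2*0.06)) = 44.71

44.71 dB


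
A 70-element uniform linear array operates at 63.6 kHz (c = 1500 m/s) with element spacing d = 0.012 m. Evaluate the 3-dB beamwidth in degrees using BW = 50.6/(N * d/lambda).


Step 1: lambda = 1500/63600 = 0.02358 m
Step 2: d/lambda = 0.012/0.02358 = 0.5089
Step 3: BW = 50.6/(N * d/lambda) = 50.6/(70 * 0.5089) = 1.42

1.42 deg


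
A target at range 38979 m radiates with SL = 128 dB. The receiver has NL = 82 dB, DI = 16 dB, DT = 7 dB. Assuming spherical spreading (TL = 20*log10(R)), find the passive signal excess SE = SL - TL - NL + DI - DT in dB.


-36.82 dB


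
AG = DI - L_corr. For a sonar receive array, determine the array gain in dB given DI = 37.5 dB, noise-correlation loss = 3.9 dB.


33.6 dB


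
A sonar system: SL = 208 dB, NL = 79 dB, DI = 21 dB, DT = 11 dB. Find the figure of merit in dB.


FOM = SL - NL + DI - DT = 208 - 79 + 21 - 11 = 139

139 dB


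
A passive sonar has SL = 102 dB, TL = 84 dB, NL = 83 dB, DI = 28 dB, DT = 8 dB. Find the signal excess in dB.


-45 dB


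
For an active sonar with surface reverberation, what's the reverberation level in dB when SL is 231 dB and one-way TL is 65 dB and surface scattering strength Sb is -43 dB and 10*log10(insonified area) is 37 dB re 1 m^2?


RL = SL - 2*TL + Sb + 10*log10(A) = 231 - 2*65 + (-43) + 37 = 95

95 dB


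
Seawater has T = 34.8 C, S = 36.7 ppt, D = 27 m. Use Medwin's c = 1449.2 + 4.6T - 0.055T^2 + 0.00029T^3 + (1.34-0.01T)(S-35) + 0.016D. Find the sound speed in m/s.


1557.01 m/s


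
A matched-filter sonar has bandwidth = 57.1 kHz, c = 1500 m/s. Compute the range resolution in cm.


1.31 cm


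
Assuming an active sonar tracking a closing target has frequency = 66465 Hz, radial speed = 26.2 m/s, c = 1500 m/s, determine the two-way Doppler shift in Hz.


fd = 2*f*v/c = 2 * 66465 * 26.2 / 1500 = 2321.84

2321.84 Hz


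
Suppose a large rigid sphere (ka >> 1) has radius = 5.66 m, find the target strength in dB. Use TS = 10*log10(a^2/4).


9.04 dB


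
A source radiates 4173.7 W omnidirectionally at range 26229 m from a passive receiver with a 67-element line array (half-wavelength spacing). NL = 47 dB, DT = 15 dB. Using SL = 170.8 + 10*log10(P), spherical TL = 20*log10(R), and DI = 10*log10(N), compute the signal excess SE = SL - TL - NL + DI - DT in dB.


Step 1: SL = 170.8 + 10*log10(4173.7) = 207.01 dB
Step 2: TL = 20*log10(26229) = 88.38 dB
Step 3: DI = 10*log10(67) = 18.26 dB
Step 4: SE = SL - TL - NL + DI - DT = 207.01 - 88.38 - 47 + 18.26 - 15 = 74.89

74.89 dB


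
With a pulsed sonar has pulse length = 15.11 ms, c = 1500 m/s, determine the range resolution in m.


11.3325 m


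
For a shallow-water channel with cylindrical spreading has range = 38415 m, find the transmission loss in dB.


TL = 10*log10(38415) = 45.85

45.85 dB


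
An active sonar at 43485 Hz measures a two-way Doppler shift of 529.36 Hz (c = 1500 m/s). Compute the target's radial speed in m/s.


From fd = 2*f*v/c, v = c*fd/(2*f) = 1500 * 529.36 / (2*43485) = 9.13

9.13 m/s


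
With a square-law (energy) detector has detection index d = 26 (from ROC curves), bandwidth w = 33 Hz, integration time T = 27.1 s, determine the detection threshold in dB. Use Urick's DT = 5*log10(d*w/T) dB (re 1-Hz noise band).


DT = 5*log10(d*w/T) = 5*log10(26 * 33 / 27.1) = 5*log10(31.66) = 7.5

7.5 dB


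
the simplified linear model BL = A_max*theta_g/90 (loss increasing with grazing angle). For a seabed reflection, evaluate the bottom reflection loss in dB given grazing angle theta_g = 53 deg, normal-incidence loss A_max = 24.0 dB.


BL = A_max * theta_g / 90 = 24.0 * 53 / 90 = 14.13

14.13 dB


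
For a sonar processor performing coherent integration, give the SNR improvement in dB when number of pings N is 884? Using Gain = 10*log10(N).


Gain = 10*log10(884) = 29.46

29.46 dB


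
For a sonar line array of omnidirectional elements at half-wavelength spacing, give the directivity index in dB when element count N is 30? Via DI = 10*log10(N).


DI = 10*log10(30) = 14.77

14.77 dB


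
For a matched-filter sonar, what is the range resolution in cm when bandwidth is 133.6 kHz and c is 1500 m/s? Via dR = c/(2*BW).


dR = c/(2*BW) = 1500 / (2 * 133.6e3) = 0.0056 m = 0.56 cm

0.56 cm


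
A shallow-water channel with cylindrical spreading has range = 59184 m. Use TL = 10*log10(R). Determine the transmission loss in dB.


47.72 dB


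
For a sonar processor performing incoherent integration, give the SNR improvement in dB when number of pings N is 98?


Gain = 5*log10(98) = 9.96

9.96 dB


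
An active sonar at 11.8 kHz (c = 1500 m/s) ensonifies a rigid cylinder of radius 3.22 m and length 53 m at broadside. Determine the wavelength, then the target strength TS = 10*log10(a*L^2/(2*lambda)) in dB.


Step 1: lambda = c/f = 1500/11800 = 0.12712 m
Step 2: TS = 10*log10(a*L^2/(2*lambda)) = 10*log10(3.22*53^2/(2*0.12712)) = 45.51

45.51 dB


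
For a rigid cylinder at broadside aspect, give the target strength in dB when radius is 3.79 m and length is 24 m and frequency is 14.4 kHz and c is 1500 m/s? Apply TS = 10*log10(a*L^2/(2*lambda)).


40.2 dB


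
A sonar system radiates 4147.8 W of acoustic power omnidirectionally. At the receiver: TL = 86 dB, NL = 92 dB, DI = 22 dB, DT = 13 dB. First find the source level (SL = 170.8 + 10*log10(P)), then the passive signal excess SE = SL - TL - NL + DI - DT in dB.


Step 1: SL = 170.8 + 10*log10(4147.8) = 206.98 dB
Step 2: SE = SL - TL - NL + DI - DT = 206.98 - 86 - 92 + 22 - 13 = 37.98

37.98 dB


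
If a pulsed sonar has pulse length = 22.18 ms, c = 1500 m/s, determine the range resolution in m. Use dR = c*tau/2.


dR = c*tau/2 = 1500 * 22.18e-3 / 2 = 16.635

16.635 m


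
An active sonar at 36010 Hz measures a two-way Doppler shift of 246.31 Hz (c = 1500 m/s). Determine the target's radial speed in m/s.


From fd = 2*f*v/c, v = c*fd/(2*f) = 1500 * 246.31 / (2*36010) = 5.13

5.13 m/s


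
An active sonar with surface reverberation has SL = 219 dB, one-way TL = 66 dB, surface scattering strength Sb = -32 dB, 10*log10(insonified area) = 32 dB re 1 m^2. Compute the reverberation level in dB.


RL = SL - 2*TL + Sb + 10*log10(A) = 219 - 2*66 + (-32) + 32 = 87

87 dB


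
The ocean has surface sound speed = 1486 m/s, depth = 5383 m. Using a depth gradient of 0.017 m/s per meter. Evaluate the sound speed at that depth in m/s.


c = 1486 + 0.017 * 5383 = 1577.511

1577.511 m/s


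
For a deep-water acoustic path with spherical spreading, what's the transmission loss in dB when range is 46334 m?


93.32 dB


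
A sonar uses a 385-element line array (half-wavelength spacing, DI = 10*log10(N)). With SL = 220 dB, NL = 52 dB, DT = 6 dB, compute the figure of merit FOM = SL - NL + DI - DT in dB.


Step 1: DI = 10*log10(385) = 25.85 dB
Step 2: FOM = SL - NL + DI - DT = 220 - 52 + 25.85 - 6 = 187.85

187.85 dB


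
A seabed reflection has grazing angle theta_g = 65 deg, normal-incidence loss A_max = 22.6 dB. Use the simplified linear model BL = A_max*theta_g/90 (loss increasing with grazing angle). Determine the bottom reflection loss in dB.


16.32 dB


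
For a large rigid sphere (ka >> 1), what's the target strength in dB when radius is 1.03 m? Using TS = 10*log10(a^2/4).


TS = 10*log10(1.03^2 / 4) = 10*log10(0.265225) = -5.76

-5.76 dB


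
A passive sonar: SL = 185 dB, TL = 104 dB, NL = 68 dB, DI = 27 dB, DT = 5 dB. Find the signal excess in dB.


SE = SL - TL - NL + DI - DT = 185 - 104 - 68 + 27 - 5 = 35

35 dB


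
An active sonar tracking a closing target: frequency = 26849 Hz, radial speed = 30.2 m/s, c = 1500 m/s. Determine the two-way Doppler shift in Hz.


1081.12 Hz


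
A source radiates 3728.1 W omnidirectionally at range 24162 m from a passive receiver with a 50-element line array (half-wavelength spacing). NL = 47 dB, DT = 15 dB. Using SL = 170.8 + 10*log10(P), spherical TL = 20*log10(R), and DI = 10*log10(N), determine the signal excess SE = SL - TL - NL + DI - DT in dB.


Step 1: SL = 170.8 + 10*log10(3728.1) = 206.51 dB
Step 2: TL = 20*log10(24162) = 87.66 dB
Step 3: DI = 10*log10(50) = 16.99 dB
Step 4: SE = SL - TL - NL + DI - DT = 206.51 - 87.66 - 47 + 16.99 - 15 = 73.84

73.84 dB


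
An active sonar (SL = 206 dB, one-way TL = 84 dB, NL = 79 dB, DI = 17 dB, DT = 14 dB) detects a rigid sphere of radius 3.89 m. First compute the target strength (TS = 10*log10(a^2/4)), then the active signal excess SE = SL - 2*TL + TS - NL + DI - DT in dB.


Step 1: TS = 10*log10(3.89^2/4) = 5.78 dB
Step 2: SE = SL - 2*TL + TS - NL + DI - DT = 206 - 2*84 + (5.78) - 79 + 17 - 14 = -32.22

-32.22 dB


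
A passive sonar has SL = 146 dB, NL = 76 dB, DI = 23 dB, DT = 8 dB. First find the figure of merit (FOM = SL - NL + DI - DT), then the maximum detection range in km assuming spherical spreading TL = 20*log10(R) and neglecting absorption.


Step 1: FOM = SL - NL + DI - DT = 146 - 76 + 23 - 8 = 85 dB
Step 2: at max range FOM = TL = 20*log10(R), so R = 10^(85/20) = 17782.79 m = 17.78 km

17.78 km


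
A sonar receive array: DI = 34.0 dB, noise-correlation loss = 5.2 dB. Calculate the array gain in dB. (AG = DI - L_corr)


AG = DI - L_corr = 34.0 - 5.2 = 28.8

28.8 dB


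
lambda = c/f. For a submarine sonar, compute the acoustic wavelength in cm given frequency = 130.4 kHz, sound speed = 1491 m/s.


1.14 cm


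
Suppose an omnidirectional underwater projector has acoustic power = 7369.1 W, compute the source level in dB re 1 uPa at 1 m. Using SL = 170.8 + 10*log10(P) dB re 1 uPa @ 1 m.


SL = 170.8 + 10*log10(7369.1) = 170.8 + 38.67 = 209.47

209.47 dB


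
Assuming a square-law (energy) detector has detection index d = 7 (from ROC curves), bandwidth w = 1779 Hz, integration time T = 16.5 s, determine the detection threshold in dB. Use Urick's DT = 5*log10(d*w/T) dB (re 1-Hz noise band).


DT = 5*log10(d*w/T) = 5*log10(7 * 1779 / 16.5) = 5*log10(754.73) = 14.39

14.39 dB


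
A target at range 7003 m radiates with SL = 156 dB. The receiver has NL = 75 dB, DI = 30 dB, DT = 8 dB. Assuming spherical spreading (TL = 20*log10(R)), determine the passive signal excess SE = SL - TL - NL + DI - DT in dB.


26.09 dB


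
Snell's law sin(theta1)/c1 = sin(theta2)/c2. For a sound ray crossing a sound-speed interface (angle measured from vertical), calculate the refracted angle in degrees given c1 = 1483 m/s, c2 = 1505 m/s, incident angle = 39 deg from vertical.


sin(theta2) = (c2/c1)*sin(theta1) = (1505/1483)*sin(39 deg) = 0.63866
theta2 = arcsin(0.63866) = 39.69

39.69 deg


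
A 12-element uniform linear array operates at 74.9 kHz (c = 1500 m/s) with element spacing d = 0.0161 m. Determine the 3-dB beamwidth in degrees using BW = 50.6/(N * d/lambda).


Step 1: lambda = 1500/74900 = 0.02003 m
Step 2: d/lambda = 0.0161/0.02003 = 0.8038
Step 3: BW = 50.6/(N * d/lambda) = 50.6/(12 * 0.8038) = 5.25

5.25 deg


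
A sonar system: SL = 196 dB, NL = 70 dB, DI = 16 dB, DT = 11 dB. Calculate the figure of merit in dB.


FOM = SL - NL + DI - DT = 196 - 70 + 16 - 11 = 131

131 dB


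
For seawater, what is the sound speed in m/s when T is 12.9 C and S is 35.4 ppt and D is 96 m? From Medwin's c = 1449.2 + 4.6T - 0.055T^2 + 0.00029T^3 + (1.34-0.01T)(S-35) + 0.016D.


1502.03 m/s


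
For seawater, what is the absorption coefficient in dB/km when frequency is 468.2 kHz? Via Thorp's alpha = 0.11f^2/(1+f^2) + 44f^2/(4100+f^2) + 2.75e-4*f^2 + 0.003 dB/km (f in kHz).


f^2 = 219211.24
alpha = 0.11*219211.24/(1+219211.24) + 44*219211.24/(4100+219211.24) + 2.75e-4*219211.24 + 0.003 = 103.588

103.588 dB/km


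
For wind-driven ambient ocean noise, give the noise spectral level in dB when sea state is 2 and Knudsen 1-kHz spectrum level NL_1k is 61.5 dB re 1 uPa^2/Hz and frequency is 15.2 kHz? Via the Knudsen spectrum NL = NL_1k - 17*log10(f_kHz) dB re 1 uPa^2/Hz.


NL = NL_1k - 17*log10(f_kHz) = 61.5 - 17*log10(15.2) = 61.5 - (20.09) = 41.41

41.41 dB


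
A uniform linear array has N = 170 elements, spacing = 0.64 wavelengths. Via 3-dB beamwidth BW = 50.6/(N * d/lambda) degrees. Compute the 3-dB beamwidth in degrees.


0.47 deg


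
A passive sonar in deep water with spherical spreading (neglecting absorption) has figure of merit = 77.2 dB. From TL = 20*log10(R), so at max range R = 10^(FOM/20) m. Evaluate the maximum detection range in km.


7.24 km


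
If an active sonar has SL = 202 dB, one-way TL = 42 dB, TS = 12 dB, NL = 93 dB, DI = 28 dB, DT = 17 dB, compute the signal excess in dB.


SE = SL - 2*TL + TS - NL + DI - DT = 202 - 2*42 + (12) - 93 + 28 - 17 = 48

48 dB


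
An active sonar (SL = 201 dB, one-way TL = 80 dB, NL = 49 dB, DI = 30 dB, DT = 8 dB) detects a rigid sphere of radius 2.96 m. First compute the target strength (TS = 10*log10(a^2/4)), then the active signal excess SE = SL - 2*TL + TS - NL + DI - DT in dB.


Step 1: TS = 10*log10(2.96^2/4) = 3.41 dB
Step 2: SE = SL - 2*TL + TS - NL + DI - DT = 201 - 2*80 + (3.41) - 49 + 30 - 8 = 17.41

17.41 dB


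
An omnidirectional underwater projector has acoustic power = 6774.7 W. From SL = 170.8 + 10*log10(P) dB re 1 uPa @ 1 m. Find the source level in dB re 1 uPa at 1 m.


SL = 170.8 + 10*log10(6774.7) = 170.8 + 38.31 = 209.11

209.11 dB


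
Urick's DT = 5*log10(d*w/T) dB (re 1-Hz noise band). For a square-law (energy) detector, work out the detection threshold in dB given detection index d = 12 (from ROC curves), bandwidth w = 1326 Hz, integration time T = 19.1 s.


DT = 5*log10(d*w/T) = 5*log10(12 * 1326 / 19.1) = 5*log10(833.09) = 14.6

14.6 dB


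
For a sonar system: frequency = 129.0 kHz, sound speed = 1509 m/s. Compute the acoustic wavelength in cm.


lambda = c/f = 1509 / 129000 = 0.0117 m = 1.17 cm

1.17 cm


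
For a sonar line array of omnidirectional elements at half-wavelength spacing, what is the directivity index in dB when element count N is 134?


DI = 10*log10(134) = 21.27

21.27 dB


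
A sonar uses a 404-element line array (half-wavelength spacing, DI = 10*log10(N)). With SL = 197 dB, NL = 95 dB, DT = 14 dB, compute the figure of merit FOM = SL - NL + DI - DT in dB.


Step 1: DI = 10*log10(404) = 26.06 dB
Step 2: FOM = SL - NL + DI - DT = 197 - 95 + 26.06 - 14 = 114.06

114.06 dB


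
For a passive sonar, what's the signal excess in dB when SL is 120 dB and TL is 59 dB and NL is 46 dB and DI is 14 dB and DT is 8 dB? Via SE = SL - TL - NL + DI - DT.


SE = SL - TL - NL + DI - DT = 120 - 59 - 46 + 14 - 8 = 21

21 dB


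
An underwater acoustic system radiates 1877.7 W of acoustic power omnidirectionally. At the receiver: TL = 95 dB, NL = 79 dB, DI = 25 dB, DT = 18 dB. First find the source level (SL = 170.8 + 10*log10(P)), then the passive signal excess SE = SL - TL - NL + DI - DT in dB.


Step 1: SL = 170.8 + 10*log10(1877.7) = 203.54 dB
Step 2: SE = SL - TL - NL + DI - DT = 203.54 - 95 - 79 + 25 - 18 = 36.54

36.54 dB


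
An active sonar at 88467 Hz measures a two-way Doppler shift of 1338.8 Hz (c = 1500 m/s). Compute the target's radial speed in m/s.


From fd = 2*f*v/c, v = c*fd/(2*f) = 1500 * 1338.8 / (2*88467) = 11.35

11.35 m/s


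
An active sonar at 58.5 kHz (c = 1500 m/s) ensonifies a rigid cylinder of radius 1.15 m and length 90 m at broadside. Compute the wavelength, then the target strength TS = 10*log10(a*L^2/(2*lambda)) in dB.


Step 1: lambda = c/f = 1500/58500 = 0.02564 m
Step 2: TS = 10*log10(a*L^2/(2*lambda)) = 10*log10(1.15*90^2/(2*0.02564)) = 52.59

52.59 dB


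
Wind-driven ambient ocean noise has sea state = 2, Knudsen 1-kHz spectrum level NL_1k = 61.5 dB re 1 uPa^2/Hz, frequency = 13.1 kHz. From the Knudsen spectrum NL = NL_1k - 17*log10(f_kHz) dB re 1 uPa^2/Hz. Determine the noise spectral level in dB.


NL = NL_1k - 17*log10(f_kHz) = 61.5 - 17*log10(13.1) = 61.5 - (18.99) = 42.51

42.51 dB


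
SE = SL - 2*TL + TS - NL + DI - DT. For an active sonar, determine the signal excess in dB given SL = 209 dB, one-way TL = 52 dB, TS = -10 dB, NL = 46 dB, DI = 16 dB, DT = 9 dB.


SE = SL - 2*TL + TS - NL + DI - DT = 209 - 2*52 + (-10) - 46 + 16 - 9 = 56

56 dB


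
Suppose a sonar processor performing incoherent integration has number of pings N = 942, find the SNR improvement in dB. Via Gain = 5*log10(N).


Gain = 5*log10(942) = 14.87

14.87 dB


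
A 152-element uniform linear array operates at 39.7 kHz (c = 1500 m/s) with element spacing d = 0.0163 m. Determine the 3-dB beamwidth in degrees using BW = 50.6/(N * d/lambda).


0.77 deg


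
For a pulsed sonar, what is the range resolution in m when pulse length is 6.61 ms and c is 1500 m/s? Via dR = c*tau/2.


dR = c*tau/2 = 1500 * 6.61e-3 / 2 = 4.9575

4.9575 m


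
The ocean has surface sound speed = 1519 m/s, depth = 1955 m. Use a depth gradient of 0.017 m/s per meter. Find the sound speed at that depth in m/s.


c = 1519 + 0.017 * 1955 = 1552.235

1552.235 m/s


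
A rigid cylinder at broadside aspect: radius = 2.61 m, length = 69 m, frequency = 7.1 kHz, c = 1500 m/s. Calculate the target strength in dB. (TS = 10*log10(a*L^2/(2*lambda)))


lambda = 1500/7100 = 0.21127 m
TS = 10*log10(2.61*69^2/(2*0.21127)) = 44.68

44.68 dB


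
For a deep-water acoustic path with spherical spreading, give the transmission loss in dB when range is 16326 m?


84.26 dB


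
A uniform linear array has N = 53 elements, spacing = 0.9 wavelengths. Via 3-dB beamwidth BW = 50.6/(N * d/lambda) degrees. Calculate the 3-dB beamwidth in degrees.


1.06 deg


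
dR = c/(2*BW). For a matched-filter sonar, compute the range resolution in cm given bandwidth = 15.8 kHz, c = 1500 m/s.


dR = c/(2*BW) = 1500 / (2 * 15.8e3) = 0.0475 m = 4.75 cm

4.75 cm


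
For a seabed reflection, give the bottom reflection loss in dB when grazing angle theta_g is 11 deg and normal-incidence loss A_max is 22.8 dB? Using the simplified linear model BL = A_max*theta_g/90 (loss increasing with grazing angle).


BL = A_max * theta_g / 90 = 22.8 * 11 / 90 = 2.79

2.79 dB


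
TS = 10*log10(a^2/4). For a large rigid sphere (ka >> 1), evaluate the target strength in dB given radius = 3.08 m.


TS = 10*log10(3.08^2 / 4) = 10*log10(2.3716) = 3.75

3.75 dB


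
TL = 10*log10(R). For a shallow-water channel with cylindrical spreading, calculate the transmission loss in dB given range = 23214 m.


TL = 10*log10(23214) = 43.66

43.66 dB


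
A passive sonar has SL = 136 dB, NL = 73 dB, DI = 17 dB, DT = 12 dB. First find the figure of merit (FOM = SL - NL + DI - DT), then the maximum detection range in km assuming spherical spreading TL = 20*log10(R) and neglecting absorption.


Step 1: FOM = SL - NL + DI - DT = 136 - 73 + 17 - 12 = 68 dB
Step 2: at max range FOM = TL = 20*log10(R), so R = 10^(68/20) = 2511.89 m = 2.51 km

2.51 km


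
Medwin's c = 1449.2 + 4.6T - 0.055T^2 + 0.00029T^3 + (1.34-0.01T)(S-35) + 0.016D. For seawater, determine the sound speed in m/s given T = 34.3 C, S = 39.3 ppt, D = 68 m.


c = 1449.2 + 4.6*34.3 - 0.055*34.3^2 + 0.00029*34.3^3 + (1.34 - 0.01*34.3)*(39.3 - 35) + 0.016*68 = 1559.35

1559.35 m/s


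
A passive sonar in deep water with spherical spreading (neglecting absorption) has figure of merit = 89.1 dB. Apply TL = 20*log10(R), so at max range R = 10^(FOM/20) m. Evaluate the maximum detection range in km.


At max range FOM = TL, so 20*log10(R) = 89.1
R = 10^(89.1/20) = 28510.18 m = 28.51 km

28.51 km


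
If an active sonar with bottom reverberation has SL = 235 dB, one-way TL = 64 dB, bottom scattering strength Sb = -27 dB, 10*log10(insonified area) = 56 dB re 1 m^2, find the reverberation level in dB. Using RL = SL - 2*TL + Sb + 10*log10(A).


RL = SL - 2*TL + Sb + 10*log10(A) = 235 - 2*64 + (-27) + 56 = 136

136 dB


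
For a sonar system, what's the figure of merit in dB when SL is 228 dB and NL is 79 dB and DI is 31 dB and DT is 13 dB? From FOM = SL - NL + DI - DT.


167 dB


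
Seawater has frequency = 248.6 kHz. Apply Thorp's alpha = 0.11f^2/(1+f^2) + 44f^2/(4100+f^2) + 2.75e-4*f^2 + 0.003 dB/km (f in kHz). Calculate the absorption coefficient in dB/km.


f^2 = 61801.96
alpha = 0.11*61801.96/(1+61801.96) + 44*61801.96/(4100+61801.96) + 2.75e-4*61801.96 + 0.003 = 58.371

58.371 dB/km


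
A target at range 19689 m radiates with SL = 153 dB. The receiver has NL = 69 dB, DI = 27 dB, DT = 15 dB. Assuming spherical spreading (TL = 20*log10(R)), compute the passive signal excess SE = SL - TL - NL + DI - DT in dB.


Step 1: TL = 20*log10(19689) = 85.88 dB
Step 2: SE = 153 - 85.88 - 69 + 27 - 15 = 10.12

10.12 dB


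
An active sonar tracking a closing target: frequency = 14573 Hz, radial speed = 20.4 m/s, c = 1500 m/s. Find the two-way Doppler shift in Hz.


fd = 2*f*v/c = 2 * 14573 * 20.4 / 1500 = 396.39

396.39 Hz


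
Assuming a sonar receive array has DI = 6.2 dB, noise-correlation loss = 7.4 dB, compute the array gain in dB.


AG = DI - L_corr = 6.2 - 7.4 = -1.2

-1.2 dB


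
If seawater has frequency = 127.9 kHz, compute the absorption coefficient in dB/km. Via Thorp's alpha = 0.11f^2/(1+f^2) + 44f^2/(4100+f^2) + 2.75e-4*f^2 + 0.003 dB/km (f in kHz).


39.794 dB/km


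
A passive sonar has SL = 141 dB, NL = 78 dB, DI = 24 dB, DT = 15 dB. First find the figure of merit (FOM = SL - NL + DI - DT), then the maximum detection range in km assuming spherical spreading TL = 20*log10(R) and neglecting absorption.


Step 1: FOM = SL - NL + DI - DT = 141 - 78 + 24 - 15 = 72 dB
Step 2: at max range FOM = TL = 20*log10(R), so R = 10^(72/20) = 3981.07 m = 3.98 km

3.98 km
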